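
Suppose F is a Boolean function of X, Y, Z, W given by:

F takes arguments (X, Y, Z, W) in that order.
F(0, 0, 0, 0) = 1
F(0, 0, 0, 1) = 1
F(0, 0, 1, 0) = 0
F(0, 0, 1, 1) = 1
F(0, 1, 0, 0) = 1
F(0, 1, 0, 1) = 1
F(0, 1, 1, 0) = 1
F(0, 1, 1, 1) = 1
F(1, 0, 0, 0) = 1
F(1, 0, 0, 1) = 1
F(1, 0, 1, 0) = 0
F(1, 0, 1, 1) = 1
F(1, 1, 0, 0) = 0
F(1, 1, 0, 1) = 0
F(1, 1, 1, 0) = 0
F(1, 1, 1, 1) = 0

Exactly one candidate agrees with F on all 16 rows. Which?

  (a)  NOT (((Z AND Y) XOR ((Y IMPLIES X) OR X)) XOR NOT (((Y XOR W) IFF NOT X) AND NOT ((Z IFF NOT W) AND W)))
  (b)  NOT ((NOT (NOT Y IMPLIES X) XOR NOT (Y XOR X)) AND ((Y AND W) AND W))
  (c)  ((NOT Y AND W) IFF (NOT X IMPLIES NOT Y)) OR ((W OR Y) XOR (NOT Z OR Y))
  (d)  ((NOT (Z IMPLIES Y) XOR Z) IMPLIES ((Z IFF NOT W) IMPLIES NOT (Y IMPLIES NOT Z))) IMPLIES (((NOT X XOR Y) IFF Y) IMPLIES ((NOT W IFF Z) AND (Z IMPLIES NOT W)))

c

(a) disagrees with F on (0,0,1,0) (formula → 1, table → 0); rule it out.
(b) disagrees with F on (0,0,1,0) (formula → 1, table → 0); rule it out.
(d) disagrees with F on (0,0,1,0) (formula → 1, table → 0); rule it out.
That leaves (c). Evaluating it on every row reproduces the table of F exactly.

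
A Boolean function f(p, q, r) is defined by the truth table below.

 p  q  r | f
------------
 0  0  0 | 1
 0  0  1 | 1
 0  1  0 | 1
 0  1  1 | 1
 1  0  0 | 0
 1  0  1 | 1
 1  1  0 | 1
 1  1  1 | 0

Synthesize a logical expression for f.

f is 0 on only 2 rows — (1,0,0), (1,1,1). Writing each as a minterm (p·¬q·¬r, p·q·r) and OR-ing them characterizes exactly where f=0, so f is the negation of that disjunction.

f(p, q, r) = not (((p and not q) and not r) or ((p and q) and r))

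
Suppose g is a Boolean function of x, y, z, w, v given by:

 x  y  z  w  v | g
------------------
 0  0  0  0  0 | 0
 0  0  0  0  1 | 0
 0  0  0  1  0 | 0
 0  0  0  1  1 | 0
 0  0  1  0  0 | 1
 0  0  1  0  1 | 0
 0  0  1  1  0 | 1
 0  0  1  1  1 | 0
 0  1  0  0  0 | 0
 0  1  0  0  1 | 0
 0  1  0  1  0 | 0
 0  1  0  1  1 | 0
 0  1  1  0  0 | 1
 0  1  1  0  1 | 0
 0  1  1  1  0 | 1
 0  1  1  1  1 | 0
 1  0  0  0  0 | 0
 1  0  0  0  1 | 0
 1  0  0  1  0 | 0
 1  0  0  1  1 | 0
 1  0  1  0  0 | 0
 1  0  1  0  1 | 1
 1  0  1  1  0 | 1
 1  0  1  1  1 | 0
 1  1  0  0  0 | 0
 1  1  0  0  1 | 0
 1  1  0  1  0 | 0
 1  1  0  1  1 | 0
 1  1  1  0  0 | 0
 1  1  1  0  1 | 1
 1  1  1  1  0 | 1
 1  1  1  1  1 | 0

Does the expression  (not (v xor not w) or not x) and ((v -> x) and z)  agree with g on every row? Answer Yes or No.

Test each input against both g and the formula:
  x=0, y=0, z=0, w=0, v=0: formula gives 0, g = 0 ✓
  x=0, y=0, z=0, w=0, v=1: formula gives 0, g = 0 ✓
  x=0, y=0, z=0, w=1, v=0: formula gives 0, g = 0 ✓
  x=0, y=0, z=0, w=1, v=1: formula gives 0, g = 0 ✓
  …and likewise for the remaining 28 rows.
All 32 rows match — the expression computes g exactly.

Yes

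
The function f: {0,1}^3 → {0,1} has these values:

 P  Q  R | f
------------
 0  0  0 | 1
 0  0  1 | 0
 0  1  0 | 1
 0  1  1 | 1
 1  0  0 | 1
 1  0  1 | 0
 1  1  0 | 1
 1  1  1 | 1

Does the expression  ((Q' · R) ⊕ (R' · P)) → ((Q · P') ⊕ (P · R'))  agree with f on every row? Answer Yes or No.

Test each input against both f and the formula:
  P=0, Q=0, R=0: formula gives 1, f = 1 ✓
  P=0, Q=0, R=1: formula gives 0, f = 0 ✓
  P=0, Q=1, R=0: formula gives 1, f = 1 ✓
  P=0, Q=1, R=1: formula gives 1, f = 1 ✓
  P=1, Q=0, R=0: formula gives 1, f = 1 ✓
  …and likewise for the remaining 3 rows.
No disagreement on any input; they are logically equivalent.

Yes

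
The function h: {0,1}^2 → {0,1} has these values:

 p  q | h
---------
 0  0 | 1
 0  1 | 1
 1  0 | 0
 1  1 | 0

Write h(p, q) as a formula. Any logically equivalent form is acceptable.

The output is the negation of p.

h(p, q) = NOT p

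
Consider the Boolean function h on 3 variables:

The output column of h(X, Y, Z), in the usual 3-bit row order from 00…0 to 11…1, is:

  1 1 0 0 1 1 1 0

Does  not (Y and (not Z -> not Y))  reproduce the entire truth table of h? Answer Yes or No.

No

Check the formula against h row by row:
  X=0, Y=0, Z=0: formula gives 1, h = 1 ✓
  X=0, Y=0, Z=1: formula gives 1, h = 1 ✓
  X=0, Y=1, Z=0: formula gives 1, but h = 0 ✗
Since they disagree at (0,1,0), the expression is not a correct formula for h.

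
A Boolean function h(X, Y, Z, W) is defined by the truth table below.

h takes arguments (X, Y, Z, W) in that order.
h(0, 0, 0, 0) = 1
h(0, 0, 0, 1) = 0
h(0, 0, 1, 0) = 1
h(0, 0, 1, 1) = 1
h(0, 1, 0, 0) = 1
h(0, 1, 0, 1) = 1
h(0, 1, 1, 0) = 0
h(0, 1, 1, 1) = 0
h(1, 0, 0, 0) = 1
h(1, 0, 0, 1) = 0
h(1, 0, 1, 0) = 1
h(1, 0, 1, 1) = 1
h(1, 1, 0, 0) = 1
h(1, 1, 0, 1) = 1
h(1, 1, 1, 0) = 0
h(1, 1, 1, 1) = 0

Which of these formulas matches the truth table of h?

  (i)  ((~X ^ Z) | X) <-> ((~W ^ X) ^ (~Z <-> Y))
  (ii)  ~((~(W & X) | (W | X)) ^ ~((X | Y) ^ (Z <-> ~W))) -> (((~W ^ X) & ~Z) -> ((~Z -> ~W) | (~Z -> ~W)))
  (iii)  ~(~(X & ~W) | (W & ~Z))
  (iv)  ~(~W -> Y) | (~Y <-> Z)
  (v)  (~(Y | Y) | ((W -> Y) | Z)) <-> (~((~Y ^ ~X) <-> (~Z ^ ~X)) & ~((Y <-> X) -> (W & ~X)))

iv

(i) disagrees with h on (0,0,1,1) (formula → 0, table → 1); rule it out.
(ii) disagrees with h on (0,0,0,1) (formula → 1, table → 0); rule it out.
(iii) disagrees with h on (0,0,0,0) (formula → 0, table → 1); rule it out.
(v) disagrees with h on (0,0,0,0) (formula → 0, table → 1); rule it out.
Only (iv) survives; checking it on all 16 rows confirms it matches h.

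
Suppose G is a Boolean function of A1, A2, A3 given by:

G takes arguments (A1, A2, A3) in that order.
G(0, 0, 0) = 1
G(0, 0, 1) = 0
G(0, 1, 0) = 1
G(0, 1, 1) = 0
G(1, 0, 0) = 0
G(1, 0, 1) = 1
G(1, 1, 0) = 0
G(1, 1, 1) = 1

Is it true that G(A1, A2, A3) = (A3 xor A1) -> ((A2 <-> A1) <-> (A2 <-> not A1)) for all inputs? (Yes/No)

Test each input against both G and the formula:
  A1=0, A2=0, A3=0: formula gives 1, G = 1 ✓
  A1=0, A2=0, A3=1: formula gives 0, G = 0 ✓
  A1=0, A2=1, A3=0: formula gives 1, G = 1 ✓
  A1=0, A2=1, A3=1: formula gives 0, G = 0 ✓
  A1=1, A2=0, A3=0: formula gives 0, G = 0 ✓
  …and likewise for the remaining 3 rows.
Every row agrees, so the formula is equivalent.

Yes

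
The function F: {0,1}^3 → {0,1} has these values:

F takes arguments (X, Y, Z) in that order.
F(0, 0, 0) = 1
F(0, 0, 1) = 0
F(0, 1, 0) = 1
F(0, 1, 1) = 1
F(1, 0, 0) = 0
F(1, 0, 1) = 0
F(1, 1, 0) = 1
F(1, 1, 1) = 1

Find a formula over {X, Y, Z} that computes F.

F(X, Y, Z) = NOT ((((NOT X AND NOT Y) AND Z) OR ((X AND NOT Y) AND NOT Z)) OR ((X AND NOT Y) AND Z))

F is 0 on only 3 rows — (0,0,1), (1,0,0), (1,0,1). Writing each as a minterm (¬X·¬Y·Z, X·¬Y·¬Z, X·¬Y·Z) and OR-ing them characterizes exactly where F=0, so F is the negation of that disjunction.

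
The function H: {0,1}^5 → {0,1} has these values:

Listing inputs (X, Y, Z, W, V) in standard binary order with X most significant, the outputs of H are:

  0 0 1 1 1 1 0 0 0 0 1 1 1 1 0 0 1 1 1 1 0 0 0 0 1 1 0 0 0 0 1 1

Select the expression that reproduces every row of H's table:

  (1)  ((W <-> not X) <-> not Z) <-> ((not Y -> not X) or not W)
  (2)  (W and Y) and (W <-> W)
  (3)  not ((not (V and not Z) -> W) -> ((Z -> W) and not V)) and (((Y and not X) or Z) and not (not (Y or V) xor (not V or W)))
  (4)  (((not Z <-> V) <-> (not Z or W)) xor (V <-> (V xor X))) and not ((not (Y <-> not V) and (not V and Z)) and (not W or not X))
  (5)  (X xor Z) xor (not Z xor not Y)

(2) disagrees with H on (0,0,0,1,0) (formula → 0, table → 1); rule it out.
(3) disagrees with H on (0,0,0,1,0) (formula → 0, table → 1); rule it out.
(4) disagrees with H on (0,0,0,0,0) (formula → 1, table → 0); rule it out.
(5) disagrees with H on (0,0,0,1,0) (formula → 0, table → 1); rule it out.
(1) is the remaining candidate, and it agrees with H on all 32 inputs.

1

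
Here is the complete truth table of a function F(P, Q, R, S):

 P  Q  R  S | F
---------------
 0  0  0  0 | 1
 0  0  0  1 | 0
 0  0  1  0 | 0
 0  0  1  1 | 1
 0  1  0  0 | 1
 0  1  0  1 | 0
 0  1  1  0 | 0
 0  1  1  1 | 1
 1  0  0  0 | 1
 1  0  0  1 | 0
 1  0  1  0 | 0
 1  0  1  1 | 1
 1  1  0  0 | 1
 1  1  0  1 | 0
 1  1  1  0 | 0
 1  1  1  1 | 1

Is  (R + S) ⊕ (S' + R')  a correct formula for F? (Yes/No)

Check the formula against F row by row:
  P=0, Q=0, R=0, S=0: formula gives 1, F = 1 ✓
  P=0, Q=0, R=0, S=1: formula gives 0, F = 0 ✓
  P=0, Q=0, R=1, S=0: formula gives 0, F = 0 ✓
  P=0, Q=0, R=1, S=1: formula gives 1, F = 1 ✓
  … (the remaining 12 rows also agree.)
Every row agrees, so the formula is equivalent.

Yes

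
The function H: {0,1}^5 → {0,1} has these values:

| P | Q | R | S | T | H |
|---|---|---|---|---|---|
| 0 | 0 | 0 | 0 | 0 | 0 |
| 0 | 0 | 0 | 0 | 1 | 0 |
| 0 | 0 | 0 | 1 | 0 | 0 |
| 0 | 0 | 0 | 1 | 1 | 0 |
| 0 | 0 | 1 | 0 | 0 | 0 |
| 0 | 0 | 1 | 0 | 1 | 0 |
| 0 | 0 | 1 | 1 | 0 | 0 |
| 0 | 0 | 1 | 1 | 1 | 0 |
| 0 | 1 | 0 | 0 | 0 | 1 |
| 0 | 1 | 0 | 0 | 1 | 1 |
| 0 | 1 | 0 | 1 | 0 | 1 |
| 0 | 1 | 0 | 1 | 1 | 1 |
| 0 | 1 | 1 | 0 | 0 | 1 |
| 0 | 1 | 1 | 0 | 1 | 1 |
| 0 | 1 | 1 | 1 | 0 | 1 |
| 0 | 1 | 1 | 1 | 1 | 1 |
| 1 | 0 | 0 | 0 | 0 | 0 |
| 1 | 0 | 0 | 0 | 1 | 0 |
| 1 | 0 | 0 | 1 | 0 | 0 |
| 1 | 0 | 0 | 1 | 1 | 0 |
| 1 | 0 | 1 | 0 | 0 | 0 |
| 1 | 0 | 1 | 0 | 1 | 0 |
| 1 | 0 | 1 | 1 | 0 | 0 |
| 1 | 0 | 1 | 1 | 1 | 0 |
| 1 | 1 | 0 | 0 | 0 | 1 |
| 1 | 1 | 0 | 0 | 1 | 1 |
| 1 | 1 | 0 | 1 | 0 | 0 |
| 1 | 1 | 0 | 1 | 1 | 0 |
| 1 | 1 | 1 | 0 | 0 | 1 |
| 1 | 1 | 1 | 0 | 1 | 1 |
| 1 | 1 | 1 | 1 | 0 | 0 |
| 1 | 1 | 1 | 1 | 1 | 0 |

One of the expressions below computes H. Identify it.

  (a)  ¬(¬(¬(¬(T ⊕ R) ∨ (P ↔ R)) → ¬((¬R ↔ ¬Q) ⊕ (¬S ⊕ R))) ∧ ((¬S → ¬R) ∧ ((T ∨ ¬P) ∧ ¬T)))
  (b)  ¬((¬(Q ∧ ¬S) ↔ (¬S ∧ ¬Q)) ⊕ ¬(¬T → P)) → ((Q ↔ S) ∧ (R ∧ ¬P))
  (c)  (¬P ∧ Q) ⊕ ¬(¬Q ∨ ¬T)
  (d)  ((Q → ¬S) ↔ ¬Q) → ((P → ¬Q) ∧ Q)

d

(a) disagrees with H on (0,0,0,0,0) (formula → 1, table → 0); rule it out.
(b) disagrees with H on (0,0,0,0,1) (formula → 1, table → 0); rule it out.
(c) disagrees with H on (0,1,0,0,1) (formula → 0, table → 1); rule it out.
That leaves (d). Evaluating it on every row reproduces the table of H exactly.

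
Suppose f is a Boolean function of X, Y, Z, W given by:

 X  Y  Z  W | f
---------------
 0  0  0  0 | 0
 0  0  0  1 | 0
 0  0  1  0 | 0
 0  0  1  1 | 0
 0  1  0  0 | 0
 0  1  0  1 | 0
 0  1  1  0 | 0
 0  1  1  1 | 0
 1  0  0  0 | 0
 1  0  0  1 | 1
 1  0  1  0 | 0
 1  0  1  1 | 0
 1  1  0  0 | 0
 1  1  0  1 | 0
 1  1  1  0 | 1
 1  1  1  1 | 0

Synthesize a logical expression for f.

f(X, Y, Z, W) = (((X AND NOT Y) AND NOT Z) AND W) OR (((X AND Y) AND Z) AND NOT W)

Collect the rows where f=1 — (1,0,0,1), (1,1,1,0) — and write one minterm per row: X·¬Y·¬Z·W, X·Y·Z·¬W. Their union (logical OR) reproduces the table exactly.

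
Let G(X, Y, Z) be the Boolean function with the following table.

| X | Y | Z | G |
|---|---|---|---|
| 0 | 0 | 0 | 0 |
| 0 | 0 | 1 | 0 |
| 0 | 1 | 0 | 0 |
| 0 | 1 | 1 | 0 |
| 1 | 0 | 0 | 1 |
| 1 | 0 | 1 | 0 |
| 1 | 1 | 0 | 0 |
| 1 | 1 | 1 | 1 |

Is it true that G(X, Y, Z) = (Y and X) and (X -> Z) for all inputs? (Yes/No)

Evaluate (Y and X) and (X -> Z) on each row and compare to G:
  X=0, Y=0, Z=0: formula gives 0, G = 0 ✓
  X=0, Y=0, Z=1: formula gives 0, G = 0 ✓
  X=0, Y=1, Z=0: formula gives 0, G = 0 ✓
  X=0, Y=1, Z=1: formula gives 0, G = 0 ✓
  X=1, Y=0, Z=0: formula gives 0, but G = 1 ✗
Row (1,0,0) is a counterexample, so the formula is not equivalent to G.

No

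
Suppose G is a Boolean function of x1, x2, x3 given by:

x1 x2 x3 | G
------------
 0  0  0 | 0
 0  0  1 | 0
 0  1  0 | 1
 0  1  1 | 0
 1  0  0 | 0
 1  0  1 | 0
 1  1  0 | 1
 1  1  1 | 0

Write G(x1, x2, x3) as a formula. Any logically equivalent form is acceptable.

G=1 on 2 inputs: (0,1,0), (1,1,0). Reading each as a conjunction of literals (¬x1·x2·¬x3, x1·x2·¬x3) and taking the OR gives the canonical DNF.

G(x1, x2, x3) = ((¬x1 ∧ x2) ∧ ¬x3) ∨ ((x1 ∧ x2) ∧ ¬x3)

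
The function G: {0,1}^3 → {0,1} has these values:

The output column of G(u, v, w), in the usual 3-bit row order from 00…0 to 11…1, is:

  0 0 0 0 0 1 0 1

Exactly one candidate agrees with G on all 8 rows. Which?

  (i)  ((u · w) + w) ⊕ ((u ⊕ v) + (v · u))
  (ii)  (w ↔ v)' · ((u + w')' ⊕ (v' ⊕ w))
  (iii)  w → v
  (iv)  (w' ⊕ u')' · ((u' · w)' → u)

(i) fails at (0,0,1): the formula yields 1, G is 0.
(ii) fails at (0,0,1): the formula yields 1, G is 0.
(iii) fails at (0,0,0): the formula yields 1, G is 0.
Only (iv) survives; checking it on all 8 rows confirms it matches G.

iv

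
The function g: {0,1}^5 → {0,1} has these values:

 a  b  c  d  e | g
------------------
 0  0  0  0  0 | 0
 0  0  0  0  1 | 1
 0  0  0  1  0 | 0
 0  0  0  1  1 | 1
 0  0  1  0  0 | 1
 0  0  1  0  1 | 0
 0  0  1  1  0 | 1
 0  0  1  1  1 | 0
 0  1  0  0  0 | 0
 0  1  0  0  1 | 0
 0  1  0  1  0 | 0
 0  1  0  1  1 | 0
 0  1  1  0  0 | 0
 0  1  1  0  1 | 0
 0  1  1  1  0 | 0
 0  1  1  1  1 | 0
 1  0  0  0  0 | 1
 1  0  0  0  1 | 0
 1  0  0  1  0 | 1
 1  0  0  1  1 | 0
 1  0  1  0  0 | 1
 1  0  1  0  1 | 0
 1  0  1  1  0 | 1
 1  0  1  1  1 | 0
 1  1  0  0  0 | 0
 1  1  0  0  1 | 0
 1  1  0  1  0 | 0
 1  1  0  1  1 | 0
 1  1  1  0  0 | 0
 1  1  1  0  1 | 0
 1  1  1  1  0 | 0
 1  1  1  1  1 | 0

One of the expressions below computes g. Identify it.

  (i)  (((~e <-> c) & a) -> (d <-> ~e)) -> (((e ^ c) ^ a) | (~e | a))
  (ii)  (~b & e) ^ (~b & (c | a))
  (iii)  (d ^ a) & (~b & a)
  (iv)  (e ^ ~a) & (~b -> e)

ii

(i) disagrees with g on (0,0,0,0,0) (formula → 1, table → 0); rule it out.
(iii) disagrees with g on (0,0,0,0,1) (formula → 0, table → 1); rule it out.
(iv) disagrees with g on (0,0,0,0,1) (formula → 0, table → 1); rule it out.
That leaves (ii). Evaluating it on every row reproduces the table of g exactly.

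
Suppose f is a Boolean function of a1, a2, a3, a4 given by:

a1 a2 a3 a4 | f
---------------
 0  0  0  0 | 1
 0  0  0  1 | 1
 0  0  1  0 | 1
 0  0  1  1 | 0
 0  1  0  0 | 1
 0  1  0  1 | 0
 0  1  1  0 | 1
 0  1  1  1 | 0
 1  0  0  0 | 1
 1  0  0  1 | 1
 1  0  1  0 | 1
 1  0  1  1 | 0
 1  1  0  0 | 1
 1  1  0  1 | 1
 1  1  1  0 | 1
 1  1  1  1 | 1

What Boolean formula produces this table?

f(a1, a2, a3, a4) = ¬((((((¬a1 ∧ ¬a2) ∧ a3) ∧ a4) ∨ (((¬a1 ∧ a2) ∧ ¬a3) ∧ a4)) ∨ (((¬a1 ∧ a2) ∧ a3) ∧ a4)) ∨ (((a1 ∧ ¬a2) ∧ a3) ∧ a4))

There are just 4 zero rows: (0,0,1,1), (0,1,0,1), (0,1,1,1), (1,0,1,1). Their minterms are ¬a1·¬a2·a3·a4, ¬a1·a2·¬a3·a4, ¬a1·a2·a3·a4, a1·¬a2·a3·a4; the OR of those covers precisely the 0-outputs, and negating it yields f.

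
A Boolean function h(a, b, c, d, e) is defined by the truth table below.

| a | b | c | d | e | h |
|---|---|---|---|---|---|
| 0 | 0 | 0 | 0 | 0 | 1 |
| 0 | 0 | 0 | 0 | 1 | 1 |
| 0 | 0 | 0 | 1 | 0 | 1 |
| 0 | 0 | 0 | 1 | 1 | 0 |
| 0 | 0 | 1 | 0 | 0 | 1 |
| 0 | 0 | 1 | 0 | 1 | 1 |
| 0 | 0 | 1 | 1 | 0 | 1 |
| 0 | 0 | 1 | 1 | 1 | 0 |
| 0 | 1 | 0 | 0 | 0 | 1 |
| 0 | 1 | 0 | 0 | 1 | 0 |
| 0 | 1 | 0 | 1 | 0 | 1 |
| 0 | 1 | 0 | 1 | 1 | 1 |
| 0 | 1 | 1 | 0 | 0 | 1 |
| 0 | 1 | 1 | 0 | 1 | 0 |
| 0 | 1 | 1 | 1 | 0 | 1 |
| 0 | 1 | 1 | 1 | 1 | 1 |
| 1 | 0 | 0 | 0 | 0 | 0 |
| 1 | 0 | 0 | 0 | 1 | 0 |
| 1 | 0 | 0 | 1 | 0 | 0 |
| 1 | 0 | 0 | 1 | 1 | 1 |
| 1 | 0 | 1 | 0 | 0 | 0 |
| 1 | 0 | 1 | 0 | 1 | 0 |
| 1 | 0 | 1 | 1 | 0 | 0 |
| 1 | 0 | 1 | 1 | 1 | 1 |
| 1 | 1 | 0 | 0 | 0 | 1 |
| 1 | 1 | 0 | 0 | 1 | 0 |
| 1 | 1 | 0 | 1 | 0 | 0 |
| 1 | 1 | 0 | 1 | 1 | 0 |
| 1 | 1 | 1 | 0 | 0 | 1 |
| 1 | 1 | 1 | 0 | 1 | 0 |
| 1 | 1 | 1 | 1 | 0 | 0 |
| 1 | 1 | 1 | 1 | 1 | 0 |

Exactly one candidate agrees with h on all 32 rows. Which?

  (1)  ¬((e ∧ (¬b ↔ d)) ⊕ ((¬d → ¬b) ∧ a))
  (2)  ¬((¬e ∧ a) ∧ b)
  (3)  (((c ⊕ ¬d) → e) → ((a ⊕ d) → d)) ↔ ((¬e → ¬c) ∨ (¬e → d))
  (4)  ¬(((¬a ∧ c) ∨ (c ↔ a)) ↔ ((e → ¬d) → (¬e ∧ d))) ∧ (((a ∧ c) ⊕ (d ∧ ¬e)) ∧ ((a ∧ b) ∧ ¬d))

1

(2) disagrees with h on (0,0,0,1,1) (formula → 1, table → 0); rule it out.
(3) disagrees with h on (0,0,0,1,1) (formula → 1, table → 0); rule it out.
(4) disagrees with h on (0,0,0,0,0) (formula → 0, table → 1); rule it out.
That leaves (1). Evaluating it on every row reproduces the table of h exactly.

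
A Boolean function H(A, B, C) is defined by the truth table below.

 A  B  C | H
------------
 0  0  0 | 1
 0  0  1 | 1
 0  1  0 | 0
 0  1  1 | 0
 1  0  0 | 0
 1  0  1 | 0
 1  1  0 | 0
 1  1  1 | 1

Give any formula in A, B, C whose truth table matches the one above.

Collect the rows where H=1 — (0,0,0), (0,0,1), (1,1,1) — and write one minterm per row: ¬A·¬B·¬C, ¬A·¬B·C, A·B·C. Their union (logical OR) reproduces the table exactly.

H(A, B, C) = (((A' · B') · C') + ((A' · B') · C)) + ((A · B) · C)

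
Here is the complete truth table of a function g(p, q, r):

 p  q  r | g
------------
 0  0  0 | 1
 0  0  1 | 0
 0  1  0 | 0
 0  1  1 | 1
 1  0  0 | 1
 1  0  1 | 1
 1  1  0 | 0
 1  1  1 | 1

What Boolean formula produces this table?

g(p, q, r) = NOT ((((NOT p AND NOT q) AND r) OR ((NOT p AND q) AND NOT r)) OR ((p AND q) AND NOT r))

The 0-rows are (0,0,1), (0,1,0), (1,1,0). Take each as a conjunction (¬p·¬q·r, ¬p·q·¬r, p·q·¬r), form their disjunction, and complement — that gives a formula that is 1 everywhere g is.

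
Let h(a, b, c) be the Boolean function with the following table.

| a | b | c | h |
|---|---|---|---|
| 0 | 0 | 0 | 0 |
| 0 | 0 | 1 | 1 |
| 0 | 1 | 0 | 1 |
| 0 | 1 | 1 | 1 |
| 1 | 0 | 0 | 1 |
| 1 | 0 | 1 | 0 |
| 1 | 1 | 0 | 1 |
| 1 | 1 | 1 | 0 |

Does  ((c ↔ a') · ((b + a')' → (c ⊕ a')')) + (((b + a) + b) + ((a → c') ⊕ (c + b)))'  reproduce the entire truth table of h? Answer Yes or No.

No

Evaluate ((c ↔ a') · ((b + a')' → (c ⊕ a')')) + (((b + a) + b) + ((a → c') ⊕ (c + b)))' on each row and compare to h:
  a=0, b=0, c=0: formula gives 0, h = 0 ✓
  a=0, b=0, c=1: formula gives 1, h = 1 ✓
  a=0, b=1, c=0: formula gives 0, but h = 1 ✗
Since they disagree at (0,1,0), the expression is not a correct formula for h.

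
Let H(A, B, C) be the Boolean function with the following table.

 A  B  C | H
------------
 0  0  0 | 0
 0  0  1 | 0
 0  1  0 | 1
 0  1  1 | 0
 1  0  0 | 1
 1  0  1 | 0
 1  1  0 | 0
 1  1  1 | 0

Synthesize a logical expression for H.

H(A, B, C) = ((not A and B) and not C) or ((A and not B) and not C)

H=1 on 2 inputs: (0,1,0), (1,0,0). Reading each as a conjunction of literals (¬A·B·¬C, A·¬B·¬C) and taking the OR gives the canonical DNF.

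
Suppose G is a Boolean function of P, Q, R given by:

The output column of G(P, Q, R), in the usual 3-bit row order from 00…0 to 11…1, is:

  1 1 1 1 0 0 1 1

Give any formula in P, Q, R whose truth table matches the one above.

G is 0 on only 2 rows — (1,0,0), (1,0,1). Writing each as a minterm (P·¬Q·¬R, P·¬Q·R) and OR-ing them characterizes exactly where G=0, so G is the negation of that disjunction.

G(P, Q, R) = not (((P and not Q) and not R) or ((P and not Q) and R))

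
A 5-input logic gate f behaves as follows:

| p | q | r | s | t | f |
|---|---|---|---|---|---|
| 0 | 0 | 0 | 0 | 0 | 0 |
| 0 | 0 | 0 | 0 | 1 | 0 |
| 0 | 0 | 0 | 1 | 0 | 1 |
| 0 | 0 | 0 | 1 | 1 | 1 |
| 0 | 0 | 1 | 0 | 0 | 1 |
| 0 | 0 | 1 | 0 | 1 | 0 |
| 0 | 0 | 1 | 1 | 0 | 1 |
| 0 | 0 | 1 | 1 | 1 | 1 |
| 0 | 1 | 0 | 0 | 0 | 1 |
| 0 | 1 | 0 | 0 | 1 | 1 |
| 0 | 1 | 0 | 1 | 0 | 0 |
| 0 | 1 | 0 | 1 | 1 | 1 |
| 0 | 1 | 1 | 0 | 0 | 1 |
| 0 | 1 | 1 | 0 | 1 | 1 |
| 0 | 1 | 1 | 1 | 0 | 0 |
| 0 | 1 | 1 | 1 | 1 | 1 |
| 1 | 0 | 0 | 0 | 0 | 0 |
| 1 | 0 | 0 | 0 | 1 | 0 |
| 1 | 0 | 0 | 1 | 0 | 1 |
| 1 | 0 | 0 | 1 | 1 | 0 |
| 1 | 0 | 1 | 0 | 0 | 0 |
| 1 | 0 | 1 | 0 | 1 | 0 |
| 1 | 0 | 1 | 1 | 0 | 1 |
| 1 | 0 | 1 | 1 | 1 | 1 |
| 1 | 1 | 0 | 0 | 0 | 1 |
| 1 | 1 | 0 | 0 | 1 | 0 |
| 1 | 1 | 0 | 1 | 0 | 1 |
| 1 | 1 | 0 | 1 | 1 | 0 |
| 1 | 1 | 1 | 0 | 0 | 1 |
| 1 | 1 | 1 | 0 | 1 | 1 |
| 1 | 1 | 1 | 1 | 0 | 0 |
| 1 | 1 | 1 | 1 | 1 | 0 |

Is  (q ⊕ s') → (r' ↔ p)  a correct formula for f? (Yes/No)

No

Check the formula against f row by row:
  p=0, q=0, r=0, s=0, t=0: formula gives 0, f = 0 ✓
  p=0, q=0, r=0, s=0, t=1: formula gives 0, f = 0 ✓
  p=0, q=0, r=0, s=1, t=0: formula gives 1, f = 1 ✓
  p=0, q=0, r=0, s=1, t=1: formula gives 1, f = 1 ✓
  …
  p=0, q=0, r=1, s=0, t=1: formula gives 1, but f = 0 ✗
Row (0,0,1,0,1) is a counterexample, so the formula is not equivalent to f.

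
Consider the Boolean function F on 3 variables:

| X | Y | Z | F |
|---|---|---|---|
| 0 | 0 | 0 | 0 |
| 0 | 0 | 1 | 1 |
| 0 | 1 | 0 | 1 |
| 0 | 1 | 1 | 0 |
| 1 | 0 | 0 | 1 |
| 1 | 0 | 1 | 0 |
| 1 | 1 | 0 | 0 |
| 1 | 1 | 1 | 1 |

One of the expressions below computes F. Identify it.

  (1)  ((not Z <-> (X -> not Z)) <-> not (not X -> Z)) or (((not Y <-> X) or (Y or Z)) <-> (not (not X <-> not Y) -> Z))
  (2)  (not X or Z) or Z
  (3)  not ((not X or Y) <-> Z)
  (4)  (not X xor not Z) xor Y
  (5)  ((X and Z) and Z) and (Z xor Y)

(1) disagrees with F on (0,0,0) (formula → 1, table → 0); rule it out.
(2) disagrees with F on (0,0,0) (formula → 1, table → 0); rule it out.
(3) disagrees with F on (0,0,0) (formula → 1, table → 0); rule it out.
(5) disagrees with F on (0,0,1) (formula → 0, table → 1); rule it out.
That leaves (4). Evaluating it on every row reproduces the table of F exactly.

4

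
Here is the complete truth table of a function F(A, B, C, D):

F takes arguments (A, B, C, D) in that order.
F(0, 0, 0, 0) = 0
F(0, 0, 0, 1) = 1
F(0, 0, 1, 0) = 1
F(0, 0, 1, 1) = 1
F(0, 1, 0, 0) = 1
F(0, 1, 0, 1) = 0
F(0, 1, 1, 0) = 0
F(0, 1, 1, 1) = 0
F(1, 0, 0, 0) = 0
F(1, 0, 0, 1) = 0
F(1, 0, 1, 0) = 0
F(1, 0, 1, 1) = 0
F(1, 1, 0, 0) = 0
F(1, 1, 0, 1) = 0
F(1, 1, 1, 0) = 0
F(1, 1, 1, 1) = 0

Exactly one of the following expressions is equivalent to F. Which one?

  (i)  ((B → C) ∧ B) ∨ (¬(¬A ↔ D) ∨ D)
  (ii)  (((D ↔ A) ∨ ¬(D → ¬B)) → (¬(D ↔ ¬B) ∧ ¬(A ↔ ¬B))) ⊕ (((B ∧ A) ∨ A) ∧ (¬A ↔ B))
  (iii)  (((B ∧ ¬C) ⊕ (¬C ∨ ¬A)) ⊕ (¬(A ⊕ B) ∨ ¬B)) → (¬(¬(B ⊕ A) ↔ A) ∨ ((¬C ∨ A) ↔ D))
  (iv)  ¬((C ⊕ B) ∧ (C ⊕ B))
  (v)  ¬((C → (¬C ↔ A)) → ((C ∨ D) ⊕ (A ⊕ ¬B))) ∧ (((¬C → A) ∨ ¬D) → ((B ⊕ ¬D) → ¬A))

v

(i) fails at (0,0,0,0): the formula yields 1, F is 0.
(ii) fails at (0,0,0,0): the formula yields 1, F is 0.
(iii) fails at (0,0,0,0): the formula yields 1, F is 0.
(iv) fails at (0,0,0,0): the formula yields 1, F is 0.
That leaves (v). Evaluating it on every row reproduces the table of F exactly.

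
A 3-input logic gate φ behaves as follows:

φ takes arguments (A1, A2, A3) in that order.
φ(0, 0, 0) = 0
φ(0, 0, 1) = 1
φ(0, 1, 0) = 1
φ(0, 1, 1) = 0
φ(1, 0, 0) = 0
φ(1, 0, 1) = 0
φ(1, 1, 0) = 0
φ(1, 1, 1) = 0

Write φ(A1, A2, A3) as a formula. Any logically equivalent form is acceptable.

The 1-rows are (0,0,1), (0,1,0). Each contributes one minterm — ¬A1·¬A2·A3; ¬A1·A2·¬A3 — and their disjunction is a sum-of-products form of φ.

φ(A1, A2, A3) = ((¬A1 ∧ ¬A2) ∧ A3) ∨ ((¬A1 ∧ A2) ∧ ¬A3)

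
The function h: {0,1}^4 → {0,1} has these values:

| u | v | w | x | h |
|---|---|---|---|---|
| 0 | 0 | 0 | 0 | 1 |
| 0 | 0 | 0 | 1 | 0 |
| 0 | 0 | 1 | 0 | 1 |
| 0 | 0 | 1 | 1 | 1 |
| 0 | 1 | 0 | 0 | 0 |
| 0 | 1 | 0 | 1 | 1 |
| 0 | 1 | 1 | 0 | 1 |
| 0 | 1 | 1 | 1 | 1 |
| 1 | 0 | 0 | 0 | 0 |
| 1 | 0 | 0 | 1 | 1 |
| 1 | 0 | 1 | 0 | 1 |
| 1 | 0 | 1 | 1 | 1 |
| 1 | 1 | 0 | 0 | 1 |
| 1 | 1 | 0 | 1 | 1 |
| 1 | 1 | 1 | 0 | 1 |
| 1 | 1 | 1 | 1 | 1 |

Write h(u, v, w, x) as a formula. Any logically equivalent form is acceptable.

There are just 3 zero rows: (0,0,0,1), (0,1,0,0), (1,0,0,0). Their minterms are ¬u·¬v·¬w·x, ¬u·v·¬w·¬x, u·¬v·¬w·¬x; the OR of those covers precisely the 0-outputs, and negating it yields h.

h(u, v, w, x) = ¬(((((¬u ∧ ¬v) ∧ ¬w) ∧ x) ∨ (((¬u ∧ v) ∧ ¬w) ∧ ¬x)) ∨ (((u ∧ ¬v) ∧ ¬w) ∧ ¬x))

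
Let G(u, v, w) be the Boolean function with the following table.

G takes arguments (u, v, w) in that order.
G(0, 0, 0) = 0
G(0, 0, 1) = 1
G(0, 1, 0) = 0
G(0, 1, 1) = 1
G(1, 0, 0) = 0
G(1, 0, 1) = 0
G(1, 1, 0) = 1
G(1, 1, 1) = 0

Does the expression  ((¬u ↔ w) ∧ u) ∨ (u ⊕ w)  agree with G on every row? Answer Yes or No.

No

Check the formula against G row by row:
  u=0, v=0, w=0: formula gives 0, G = 0 ✓
  u=0, v=0, w=1: formula gives 1, G = 1 ✓
  u=0, v=1, w=0: formula gives 0, G = 0 ✓
  u=0, v=1, w=1: formula gives 1, G = 1 ✓
  u=1, v=0, w=0: formula gives 1, but G = 0 ✗
Row (1,0,0) is a counterexample, so the formula is not equivalent to G.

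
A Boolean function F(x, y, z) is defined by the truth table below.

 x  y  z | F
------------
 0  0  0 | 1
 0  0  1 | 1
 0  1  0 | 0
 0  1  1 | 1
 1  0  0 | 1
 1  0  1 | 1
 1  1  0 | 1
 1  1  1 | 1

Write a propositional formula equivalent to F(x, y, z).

Only row (0,1,0) gives 0. So F is 1 everywhere except there — the complement of the minterm ¬x·y·¬z.

F(x, y, z) = ~((~x & y) & ~z)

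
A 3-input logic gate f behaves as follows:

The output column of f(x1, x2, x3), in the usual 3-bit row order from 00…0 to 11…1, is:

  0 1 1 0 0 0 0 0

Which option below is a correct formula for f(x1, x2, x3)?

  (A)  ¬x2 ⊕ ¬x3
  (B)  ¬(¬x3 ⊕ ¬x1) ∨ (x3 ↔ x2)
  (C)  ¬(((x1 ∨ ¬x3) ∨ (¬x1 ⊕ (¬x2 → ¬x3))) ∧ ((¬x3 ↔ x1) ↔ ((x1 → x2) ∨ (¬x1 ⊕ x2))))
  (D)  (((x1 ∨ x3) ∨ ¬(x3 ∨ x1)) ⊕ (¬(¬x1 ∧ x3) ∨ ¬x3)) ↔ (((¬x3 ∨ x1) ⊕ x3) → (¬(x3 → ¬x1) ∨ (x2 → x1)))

(A) disagrees with f on (1,0,1) (formula → 1, table → 0); rule it out.
(B) disagrees with f on (0,0,0) (formula → 1, table → 0); rule it out.
(C) disagrees with f on (0,0,0) (formula → 1, table → 0); rule it out.
Only (D) survives; checking it on all 8 rows confirms it matches f.

D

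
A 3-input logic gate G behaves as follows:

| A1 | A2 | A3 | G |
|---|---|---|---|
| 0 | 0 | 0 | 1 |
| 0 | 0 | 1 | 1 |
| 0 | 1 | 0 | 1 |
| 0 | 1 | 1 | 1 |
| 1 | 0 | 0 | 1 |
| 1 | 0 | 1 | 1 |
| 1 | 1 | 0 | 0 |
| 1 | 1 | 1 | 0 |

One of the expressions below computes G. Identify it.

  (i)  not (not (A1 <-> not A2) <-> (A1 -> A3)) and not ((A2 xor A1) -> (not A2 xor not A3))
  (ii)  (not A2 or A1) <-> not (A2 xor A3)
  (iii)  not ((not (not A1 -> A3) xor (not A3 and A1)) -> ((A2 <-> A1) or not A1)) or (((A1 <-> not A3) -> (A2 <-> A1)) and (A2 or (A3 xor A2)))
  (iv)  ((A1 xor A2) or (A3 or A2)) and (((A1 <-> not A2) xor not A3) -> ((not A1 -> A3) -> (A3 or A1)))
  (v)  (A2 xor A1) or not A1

(i) disagrees with G on (0,0,0) (formula → 0, table → 1); rule it out.
(ii) disagrees with G on (0,0,1) (formula → 0, table → 1); rule it out.
(iii) disagrees with G on (0,0,0) (formula → 0, table → 1); rule it out.
(iv) disagrees with G on (0,0,0) (formula → 0, table → 1); rule it out.
(v) is the remaining candidate, and it agrees with G on all 8 inputs.

v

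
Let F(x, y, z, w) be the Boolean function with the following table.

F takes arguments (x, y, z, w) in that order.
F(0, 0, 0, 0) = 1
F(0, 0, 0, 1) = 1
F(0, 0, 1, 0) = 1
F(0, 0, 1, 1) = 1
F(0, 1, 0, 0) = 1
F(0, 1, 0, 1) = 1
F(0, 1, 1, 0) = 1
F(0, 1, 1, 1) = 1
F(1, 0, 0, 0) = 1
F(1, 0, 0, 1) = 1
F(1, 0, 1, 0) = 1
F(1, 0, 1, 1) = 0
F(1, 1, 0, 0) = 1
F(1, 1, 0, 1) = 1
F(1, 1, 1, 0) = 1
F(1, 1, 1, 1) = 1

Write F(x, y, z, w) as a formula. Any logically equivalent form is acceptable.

Only row (1,0,1,1) gives 0. So F is 1 everywhere except there — the complement of the minterm x·¬y·z·w.

F(x, y, z, w) = ~(((x & ~y) & z) & w)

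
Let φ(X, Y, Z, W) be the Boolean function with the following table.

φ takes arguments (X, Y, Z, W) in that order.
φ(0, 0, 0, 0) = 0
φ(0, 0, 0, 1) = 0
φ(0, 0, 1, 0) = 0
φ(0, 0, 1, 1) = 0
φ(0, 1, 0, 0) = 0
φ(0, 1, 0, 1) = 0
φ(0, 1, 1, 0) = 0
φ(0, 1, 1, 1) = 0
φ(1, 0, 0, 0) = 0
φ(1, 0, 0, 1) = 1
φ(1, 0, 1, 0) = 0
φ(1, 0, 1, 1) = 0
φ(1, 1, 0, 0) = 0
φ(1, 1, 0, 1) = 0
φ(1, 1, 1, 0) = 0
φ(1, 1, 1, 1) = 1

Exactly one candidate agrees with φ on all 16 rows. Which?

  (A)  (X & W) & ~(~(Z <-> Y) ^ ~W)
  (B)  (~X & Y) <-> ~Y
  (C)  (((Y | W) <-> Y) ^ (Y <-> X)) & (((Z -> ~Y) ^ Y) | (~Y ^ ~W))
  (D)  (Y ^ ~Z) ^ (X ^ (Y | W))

(B) disagrees with φ on (1,0,0,1) (formula → 0, table → 1); rule it out.
(C) disagrees with φ on (0,0,0,1) (formula → 1, table → 0); rule it out.
(D) disagrees with φ on (0,0,0,0) (formula → 1, table → 0); rule it out.
That leaves (A). Evaluating it on every row reproduces the table of φ exactly.

A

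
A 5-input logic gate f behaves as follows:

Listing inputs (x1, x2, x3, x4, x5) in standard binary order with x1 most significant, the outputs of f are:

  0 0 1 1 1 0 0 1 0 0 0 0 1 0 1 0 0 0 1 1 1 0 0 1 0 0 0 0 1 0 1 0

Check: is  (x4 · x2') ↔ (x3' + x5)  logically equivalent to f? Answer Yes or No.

Yes

Evaluate (x4 · x2') ↔ (x3' + x5) on each row and compare to f:
  x1=0, x2=0, x3=0, x4=0, x5=0: formula gives 0, f = 0 ✓
  x1=0, x2=0, x3=0, x4=0, x5=1: formula gives 0, f = 0 ✓
  x1=0, x2=0, x3=0, x4=1, x5=0: formula gives 1, f = 1 ✓
  x1=0, x2=0, x3=0, x4=1, x5=1: formula gives 1, f = 1 ✓
  …and likewise for the remaining 28 rows.
No disagreement on any input; they are logically equivalent.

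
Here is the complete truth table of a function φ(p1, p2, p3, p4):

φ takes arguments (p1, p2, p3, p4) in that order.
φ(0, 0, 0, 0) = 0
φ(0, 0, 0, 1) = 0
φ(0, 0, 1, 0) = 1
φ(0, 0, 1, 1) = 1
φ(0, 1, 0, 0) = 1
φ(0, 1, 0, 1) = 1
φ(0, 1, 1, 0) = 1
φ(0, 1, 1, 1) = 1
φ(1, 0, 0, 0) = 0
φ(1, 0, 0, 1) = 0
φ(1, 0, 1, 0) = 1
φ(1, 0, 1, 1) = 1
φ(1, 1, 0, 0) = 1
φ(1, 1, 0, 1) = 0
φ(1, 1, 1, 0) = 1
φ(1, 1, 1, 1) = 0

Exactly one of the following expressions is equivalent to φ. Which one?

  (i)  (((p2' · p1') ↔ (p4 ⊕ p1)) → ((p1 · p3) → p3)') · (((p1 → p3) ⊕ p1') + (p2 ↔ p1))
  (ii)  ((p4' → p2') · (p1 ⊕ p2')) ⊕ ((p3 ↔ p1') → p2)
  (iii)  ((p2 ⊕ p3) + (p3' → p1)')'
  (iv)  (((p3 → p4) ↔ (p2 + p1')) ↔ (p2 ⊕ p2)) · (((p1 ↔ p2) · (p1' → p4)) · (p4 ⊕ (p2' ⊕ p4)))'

(i) disagrees with φ on (0,0,0,0) (formula → 1, table → 0); rule it out.
(iii) disagrees with φ on (0,0,1,0) (formula → 0, table → 1); rule it out.
(iv) disagrees with φ on (0,0,1,1) (formula → 0, table → 1); rule it out.
(ii) is the remaining candidate, and it agrees with φ on all 16 inputs.

ii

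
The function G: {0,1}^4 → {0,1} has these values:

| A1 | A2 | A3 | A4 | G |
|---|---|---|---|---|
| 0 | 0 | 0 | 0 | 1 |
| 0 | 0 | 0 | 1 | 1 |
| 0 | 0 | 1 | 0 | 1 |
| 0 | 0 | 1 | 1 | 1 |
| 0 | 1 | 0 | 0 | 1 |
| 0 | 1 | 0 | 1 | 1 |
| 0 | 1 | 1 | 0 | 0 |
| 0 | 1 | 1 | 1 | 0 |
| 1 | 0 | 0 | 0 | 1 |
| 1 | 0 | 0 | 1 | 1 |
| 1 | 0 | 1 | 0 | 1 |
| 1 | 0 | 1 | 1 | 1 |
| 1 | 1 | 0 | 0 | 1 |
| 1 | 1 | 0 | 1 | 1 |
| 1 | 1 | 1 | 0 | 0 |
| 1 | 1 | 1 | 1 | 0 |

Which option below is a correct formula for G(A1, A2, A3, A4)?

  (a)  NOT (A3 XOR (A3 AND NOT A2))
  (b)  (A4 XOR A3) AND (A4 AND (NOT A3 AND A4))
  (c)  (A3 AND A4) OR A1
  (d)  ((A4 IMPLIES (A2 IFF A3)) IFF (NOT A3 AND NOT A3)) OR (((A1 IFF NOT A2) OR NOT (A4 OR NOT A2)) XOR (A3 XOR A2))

a

(b): at (0,0,0,0) it gives 0, but G = 1 — eliminated.
(c): at (0,0,0,0) it gives 0, but G = 1 — eliminated.
(d): at (0,1,0,1) it gives 0, but G = 1 — eliminated.
Only (a) survives; checking it on all 16 rows confirms it matches G.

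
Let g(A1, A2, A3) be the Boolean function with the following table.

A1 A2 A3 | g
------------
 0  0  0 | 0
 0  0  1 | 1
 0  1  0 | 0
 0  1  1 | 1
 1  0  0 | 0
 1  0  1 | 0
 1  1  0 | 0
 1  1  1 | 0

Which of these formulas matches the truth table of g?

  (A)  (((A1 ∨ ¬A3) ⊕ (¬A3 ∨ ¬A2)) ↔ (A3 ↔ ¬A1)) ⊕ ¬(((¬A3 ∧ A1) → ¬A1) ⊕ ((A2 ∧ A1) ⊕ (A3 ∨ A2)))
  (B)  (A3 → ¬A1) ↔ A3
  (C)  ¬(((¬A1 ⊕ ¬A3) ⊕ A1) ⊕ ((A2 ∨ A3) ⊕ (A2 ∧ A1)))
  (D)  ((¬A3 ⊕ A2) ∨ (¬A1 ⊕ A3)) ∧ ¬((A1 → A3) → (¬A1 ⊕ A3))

B

(A) fails at (0,0,0): the formula yields 1, g is 0.
(C) fails at (0,0,0): the formula yields 1, g is 0.
(D) fails at (0,0,1): the formula yields 0, g is 1.
(B) is the remaining candidate, and it agrees with g on all 8 inputs.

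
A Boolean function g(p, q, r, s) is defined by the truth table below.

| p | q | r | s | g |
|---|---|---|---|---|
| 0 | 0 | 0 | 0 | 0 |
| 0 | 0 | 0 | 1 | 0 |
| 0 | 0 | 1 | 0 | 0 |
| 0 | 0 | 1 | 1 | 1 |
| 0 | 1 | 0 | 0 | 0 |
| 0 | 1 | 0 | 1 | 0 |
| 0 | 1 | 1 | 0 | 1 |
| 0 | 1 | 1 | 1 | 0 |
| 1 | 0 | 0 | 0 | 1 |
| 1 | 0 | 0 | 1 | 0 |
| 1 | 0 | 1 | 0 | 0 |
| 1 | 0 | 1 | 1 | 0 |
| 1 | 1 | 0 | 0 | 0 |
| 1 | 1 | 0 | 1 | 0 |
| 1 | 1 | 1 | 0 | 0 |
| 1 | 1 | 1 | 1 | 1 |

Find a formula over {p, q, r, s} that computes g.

The 1-rows are (0,0,1,1), (0,1,1,0), (1,0,0,0), (1,1,1,1). Each contributes one minterm — ¬p·¬q·r·s; ¬p·q·r·¬s; p·¬q·¬r·¬s; p·q·r·s — and their disjunction is a sum-of-products form of g.

g(p, q, r, s) = (((((~p & ~q) & r) & s) | (((~p & q) & r) & ~s)) | (((p & ~q) & ~r) & ~s)) | (((p & q) & r) & s)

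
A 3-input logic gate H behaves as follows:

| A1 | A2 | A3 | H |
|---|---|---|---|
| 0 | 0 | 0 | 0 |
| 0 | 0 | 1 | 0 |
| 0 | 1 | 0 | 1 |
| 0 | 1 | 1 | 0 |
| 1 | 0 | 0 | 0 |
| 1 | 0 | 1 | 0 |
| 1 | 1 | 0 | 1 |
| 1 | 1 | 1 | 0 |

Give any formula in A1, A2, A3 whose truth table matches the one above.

H=1 on 2 inputs: (0,1,0), (1,1,0). Reading each as a conjunction of literals (¬A1·A2·¬A3, A1·A2·¬A3) and taking the OR gives the canonical DNF.

H(A1, A2, A3) = ((~A1 & A2) & ~A3) | ((A1 & A2) & ~A3)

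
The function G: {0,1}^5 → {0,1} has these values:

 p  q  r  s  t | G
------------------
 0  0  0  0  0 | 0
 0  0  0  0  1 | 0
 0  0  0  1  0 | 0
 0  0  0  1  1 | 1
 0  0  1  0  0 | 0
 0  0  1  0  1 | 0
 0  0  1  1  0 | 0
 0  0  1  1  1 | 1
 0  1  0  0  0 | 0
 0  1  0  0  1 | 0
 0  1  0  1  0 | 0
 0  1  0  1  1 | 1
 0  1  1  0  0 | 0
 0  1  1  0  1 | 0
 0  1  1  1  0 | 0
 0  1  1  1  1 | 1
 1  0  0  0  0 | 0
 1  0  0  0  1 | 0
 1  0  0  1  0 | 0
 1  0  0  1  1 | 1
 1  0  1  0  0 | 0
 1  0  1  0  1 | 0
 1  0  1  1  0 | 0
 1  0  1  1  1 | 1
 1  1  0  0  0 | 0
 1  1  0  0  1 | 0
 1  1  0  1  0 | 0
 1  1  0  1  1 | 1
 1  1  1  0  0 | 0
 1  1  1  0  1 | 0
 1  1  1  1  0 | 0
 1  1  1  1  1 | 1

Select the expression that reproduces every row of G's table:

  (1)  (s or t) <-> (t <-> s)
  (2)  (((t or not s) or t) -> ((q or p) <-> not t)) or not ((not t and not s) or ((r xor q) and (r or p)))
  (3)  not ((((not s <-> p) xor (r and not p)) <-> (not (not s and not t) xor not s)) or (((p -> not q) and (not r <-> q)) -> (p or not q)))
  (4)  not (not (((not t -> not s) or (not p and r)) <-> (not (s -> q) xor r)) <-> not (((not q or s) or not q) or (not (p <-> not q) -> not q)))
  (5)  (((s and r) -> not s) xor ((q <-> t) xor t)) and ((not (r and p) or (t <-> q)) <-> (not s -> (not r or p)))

1

(2) disagrees with G on (0,0,0,0,1) (formula → 1, table → 0); rule it out.
(3) disagrees with G on (0,0,0,1,1) (formula → 0, table → 1); rule it out.
(4) disagrees with G on (0,0,0,0,0) (formula → 1, table → 0); rule it out.
(5) disagrees with G on (0,0,0,1,1) (formula → 0, table → 1); rule it out.
Only (1) survives; checking it on all 32 rows confirms it matches G.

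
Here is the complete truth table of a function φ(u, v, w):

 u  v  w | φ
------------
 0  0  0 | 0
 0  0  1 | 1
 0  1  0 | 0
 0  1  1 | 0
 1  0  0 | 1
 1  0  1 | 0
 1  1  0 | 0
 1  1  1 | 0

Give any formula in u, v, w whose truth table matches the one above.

φ(u, v, w) = ((NOT u AND NOT v) AND w) OR ((u AND NOT v) AND NOT w)

Collect the rows where φ=1 — (0,0,1), (1,0,0) — and write one minterm per row: ¬u·¬v·w, u·¬v·¬w. Their union (logical OR) reproduces the table exactly.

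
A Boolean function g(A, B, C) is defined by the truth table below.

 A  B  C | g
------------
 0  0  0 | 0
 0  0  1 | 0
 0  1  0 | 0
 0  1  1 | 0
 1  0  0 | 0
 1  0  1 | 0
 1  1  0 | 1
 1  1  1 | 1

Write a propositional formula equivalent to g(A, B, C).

Collect the rows where g=1 — (1,1,0), (1,1,1) — and write one minterm per row: A·B·¬C, A·B·C. Their union (logical OR) reproduces the table exactly.

g(A, B, C) = ((A · B) · C') + ((A · B) · C)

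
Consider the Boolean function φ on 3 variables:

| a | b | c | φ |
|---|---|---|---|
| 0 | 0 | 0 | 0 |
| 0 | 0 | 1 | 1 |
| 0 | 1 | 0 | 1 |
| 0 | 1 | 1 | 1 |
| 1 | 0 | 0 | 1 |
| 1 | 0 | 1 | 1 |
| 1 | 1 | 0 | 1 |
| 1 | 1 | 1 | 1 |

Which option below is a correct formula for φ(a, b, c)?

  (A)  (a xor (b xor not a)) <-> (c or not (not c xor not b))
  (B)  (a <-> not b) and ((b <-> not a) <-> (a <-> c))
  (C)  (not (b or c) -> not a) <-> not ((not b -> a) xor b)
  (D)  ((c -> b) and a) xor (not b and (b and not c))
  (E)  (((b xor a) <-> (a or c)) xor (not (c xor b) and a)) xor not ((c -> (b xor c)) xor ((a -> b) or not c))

(A): at (0,0,0) it gives 1, but φ = 0 — eliminated.
(B): at (0,0,1) it gives 0, but φ = 1 — eliminated.
(C): at (0,0,0) it gives 1, but φ = 0 — eliminated.
(D): at (0,0,1) it gives 0, but φ = 1 — eliminated.
(E) is the remaining candidate, and it agrees with φ on all 8 inputs.

E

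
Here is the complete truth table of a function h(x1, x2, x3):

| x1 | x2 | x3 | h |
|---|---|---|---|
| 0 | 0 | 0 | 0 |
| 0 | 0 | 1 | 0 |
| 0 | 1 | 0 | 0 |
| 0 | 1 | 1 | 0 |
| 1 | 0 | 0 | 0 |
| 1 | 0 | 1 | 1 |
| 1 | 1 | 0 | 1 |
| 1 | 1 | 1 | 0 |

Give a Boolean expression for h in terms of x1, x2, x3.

h(x1, x2, x3) = ((x1 · x2') · x3) + ((x1 · x2) · x3')

The 1-rows are (1,0,1), (1,1,0). Each contributes one minterm — x1·¬x2·x3; x1·x2·¬x3 — and their disjunction is a sum-of-products form of h.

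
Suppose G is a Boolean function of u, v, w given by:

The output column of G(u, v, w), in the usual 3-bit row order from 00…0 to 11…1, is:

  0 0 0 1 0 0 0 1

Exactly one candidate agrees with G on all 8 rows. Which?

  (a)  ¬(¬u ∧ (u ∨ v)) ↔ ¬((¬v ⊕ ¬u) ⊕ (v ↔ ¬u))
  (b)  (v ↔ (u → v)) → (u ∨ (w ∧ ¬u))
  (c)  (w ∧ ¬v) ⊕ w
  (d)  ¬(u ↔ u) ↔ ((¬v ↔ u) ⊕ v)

c

(a): at (0,0,0) it gives 1, but G = 0 — eliminated.
(b): at (0,0,0) it gives 1, but G = 0 — eliminated.
(d): at (0,0,0) it gives 1, but G = 0 — eliminated.
Only (c) survives; checking it on all 8 rows confirms it matches G.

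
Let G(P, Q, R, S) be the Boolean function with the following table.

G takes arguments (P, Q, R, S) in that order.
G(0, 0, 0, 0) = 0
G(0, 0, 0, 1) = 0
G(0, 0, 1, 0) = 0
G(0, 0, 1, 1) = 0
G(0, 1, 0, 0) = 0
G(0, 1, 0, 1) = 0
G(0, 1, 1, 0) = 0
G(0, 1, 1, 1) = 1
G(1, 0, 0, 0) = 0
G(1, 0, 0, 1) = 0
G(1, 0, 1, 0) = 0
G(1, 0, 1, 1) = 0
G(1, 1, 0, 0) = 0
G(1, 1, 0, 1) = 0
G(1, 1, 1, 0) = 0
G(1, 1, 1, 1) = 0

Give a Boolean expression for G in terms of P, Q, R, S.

G(P, Q, R, S) = ((¬P ∧ Q) ∧ R) ∧ S

G is 1 on exactly one input, (0,1,1,1), whose minterm is ¬P·Q·R·S. So G is just that conjunction.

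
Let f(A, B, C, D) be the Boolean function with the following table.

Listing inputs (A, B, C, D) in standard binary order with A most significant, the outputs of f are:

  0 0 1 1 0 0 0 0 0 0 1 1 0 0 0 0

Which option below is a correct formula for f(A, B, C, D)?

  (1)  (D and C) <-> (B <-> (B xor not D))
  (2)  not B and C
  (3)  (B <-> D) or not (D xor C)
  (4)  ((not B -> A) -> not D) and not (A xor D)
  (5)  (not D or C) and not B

(1): at (0,0,0,0) it gives 1, but f = 0 — eliminated.
(3): at (0,0,0,0) it gives 1, but f = 0 — eliminated.
(4): at (0,0,0,0) it gives 1, but f = 0 — eliminated.
(5): at (0,0,0,0) it gives 1, but f = 0 — eliminated.
That leaves (2). Evaluating it on every row reproduces the table of f exactly.

2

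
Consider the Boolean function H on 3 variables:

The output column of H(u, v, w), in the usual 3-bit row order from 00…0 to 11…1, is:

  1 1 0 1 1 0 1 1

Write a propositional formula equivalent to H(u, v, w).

The 0-rows are (0,1,0), (1,0,1). Take each as a conjunction (¬u·v·¬w, u·¬v·w), form their disjunction, and complement — that gives a formula that is 1 everywhere H is.

H(u, v, w) = ¬(((¬u ∧ v) ∧ ¬w) ∨ ((u ∧ ¬v) ∧ w))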